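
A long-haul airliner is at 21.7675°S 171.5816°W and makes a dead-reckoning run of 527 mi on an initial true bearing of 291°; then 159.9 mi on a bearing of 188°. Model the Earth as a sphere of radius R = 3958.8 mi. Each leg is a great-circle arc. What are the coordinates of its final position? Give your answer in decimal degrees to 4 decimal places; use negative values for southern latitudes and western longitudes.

latitude -21.1592°, longitude -179.4513°

Apply the spherical direct solution leg by leg, carrying full precision between legs.
Leg 1: from (-21.7675°, -171.5816°), δ = 527/3958.8 = 0.133121 rad, θ = 291° → φ = -18.8678°, λ = -179.1060°.
Leg 2: from (-18.8678°, -179.1060°), δ = 159.9/3958.8 = 0.040391 rad, θ = 188° → φ = -21.1592°, λ = -179.4513°.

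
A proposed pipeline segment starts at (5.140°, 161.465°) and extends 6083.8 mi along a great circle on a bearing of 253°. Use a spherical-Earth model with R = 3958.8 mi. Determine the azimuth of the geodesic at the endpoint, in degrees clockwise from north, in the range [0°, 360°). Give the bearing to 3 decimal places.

δ = 6083.8/3958.8 = 1.536779 rad (88.0509°).
Converting: φ₁ = 0.089710 rad, θ = 4.415683 rad.
Destination latitude: φ₂ = arcsin( sin φ₁ cos δ + cos φ₁ sin δ cos θ ) = arcsin(-0.287981) = -16.737°.
For the longitude increment, Δλ = atan2( sin θ sin δ cos φ₁, cos δ − sin φ₁ sin φ₂ ) = atan2(-0.951908, 0.059811) = -86.405°.
λ₂ = λ₁ + Δλ = 75.060°.
The forward bearing on arrival equals the back-azimuth from the destination plus 180°.
Back-azimuth from P₂ (-16.737°, 75.060°) to P₁ (5.140°, 161.465°), with Δλ' = λ₁ − λ₂ = 86.405°: atan2( sin Δλ' cos φ₁ , cos φ₂ sin φ₁ − sin φ₂ cos φ₁ cos Δλ' ) = 84.040°.
Final bearing = (84.040° + 180°) mod 360° = 264.040°.

final bearing 264.040°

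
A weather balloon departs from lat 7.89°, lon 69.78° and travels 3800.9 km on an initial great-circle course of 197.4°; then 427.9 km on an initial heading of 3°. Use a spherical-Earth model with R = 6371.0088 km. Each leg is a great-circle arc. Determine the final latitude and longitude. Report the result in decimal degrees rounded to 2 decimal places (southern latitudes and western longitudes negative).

Apply the spherical direct solution leg by leg, carrying full precision between legs.
Leg 1: from (7.89°, 69.78°), δ = 3800.9/6371.0088 = 0.596593 rad, θ = 197.4° → φ = -24.68°, λ = 59.13°.
Leg 2: from (-24.68°, 59.13°), δ = 427.9/6371.0088 = 0.067164 rad, θ = 3° → φ = -20.83°, λ = 59.34°.

latitude -20.83°, longitude 59.34°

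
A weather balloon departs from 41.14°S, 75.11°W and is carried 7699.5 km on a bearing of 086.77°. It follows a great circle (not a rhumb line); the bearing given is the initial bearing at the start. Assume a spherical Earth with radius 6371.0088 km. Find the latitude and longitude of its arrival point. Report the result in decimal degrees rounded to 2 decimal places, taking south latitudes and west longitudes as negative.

Angular distance δ = d/R = 7699.5 / 6371.0088 = 1.208521 rad.
Start latitude φ₁ = -0.718028 rad; initial bearing θ = 1.514422 rad.
sin φ₂ = sin φ₁ cos δ + cos φ₁ sin δ cos θ = (-0.657901)(0.354402) + (0.753104)(0.935093)(0.056344) = -0.193483
φ₂ = asin(-0.193483) = -0.194711 rad = -11.16°.
Then Δλ = atan2(0.703104, 0.227110) = 1.258365 rad, from sin θ sin δ cos φ₁ over cos δ − sin φ₁ sin φ₂.
Hence λ₂ = -75.11° + 72.10° = -3.01°.

latitude -11.16°, longitude -3.01°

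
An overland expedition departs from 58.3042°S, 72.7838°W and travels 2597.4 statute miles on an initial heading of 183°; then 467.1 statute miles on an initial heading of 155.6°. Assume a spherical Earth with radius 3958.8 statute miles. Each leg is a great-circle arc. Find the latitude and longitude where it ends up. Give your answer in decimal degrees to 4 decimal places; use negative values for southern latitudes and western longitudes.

latitude -87.2125°, longitude -144.8954°

Apply the spherical direct solution leg by leg, carrying full precision between legs.
Leg 1: from (-58.3042°, -72.7838°), δ = 2597.4/3958.8 = 0.656108 rad, θ = 183° → φ = -83.8635°, λ = 124.5937°.
Leg 2: from (-83.8635°, 124.5937°), δ = 467.1/3958.8 = 0.117990 rad, θ = 155.6° → φ = -87.2125°, λ = -144.8954°.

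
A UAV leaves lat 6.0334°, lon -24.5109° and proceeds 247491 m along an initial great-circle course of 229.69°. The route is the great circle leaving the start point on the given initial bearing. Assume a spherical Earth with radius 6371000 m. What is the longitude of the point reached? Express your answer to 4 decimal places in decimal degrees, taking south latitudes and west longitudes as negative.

longitude -26.2134°

Central angle δ = d/R = 0.038846 rad.
Converting: φ₁ = 0.105303 rad, θ = 4.008847 rad.
Destination latitude: φ₂ = arcsin( sin φ₁ cos δ + cos φ₁ sin δ cos θ ) = arcsin(0.080044) = 4.5911°.
Then Δλ = atan2(-0.029451, 0.990832) = -0.029715 rad, from sin θ sin δ cos φ₁ over cos δ − sin φ₁ sin φ₂.
λ₂ = λ₁ + Δλ = -26.2134°.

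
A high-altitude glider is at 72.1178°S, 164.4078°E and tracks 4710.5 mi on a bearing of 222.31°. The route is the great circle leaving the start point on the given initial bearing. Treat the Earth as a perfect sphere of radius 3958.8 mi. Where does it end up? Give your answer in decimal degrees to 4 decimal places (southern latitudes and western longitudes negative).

latitude -34.3752°, longitude 33.6187°

Central angle δ = d/R = 1.189881 rad.
Converting: φ₁ = -1.258693 rad, θ = 3.880041 rad.
Applying the spherical law of cosines for sides, sin φ₂ = sin φ₁ cos δ + cos φ₁ sin δ cos θ = -0.564610, so φ₂ = -34.3752°.
For the longitude increment, Δλ = atan2( sin θ sin δ cos φ₁, cos δ − sin φ₁ sin φ₂ ) = atan2(-0.191881, -0.165563) = -130.7891°.
Hence λ₂ = 164.4078° + -130.7891° = 33.6187°.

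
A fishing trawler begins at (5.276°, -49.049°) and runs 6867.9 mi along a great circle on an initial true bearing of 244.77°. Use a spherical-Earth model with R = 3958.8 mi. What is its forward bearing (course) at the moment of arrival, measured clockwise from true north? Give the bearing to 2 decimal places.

The arc subtends δ = 6867.9/3958.8 = 1.734844 rad at the centre.
Start latitude φ₁ = 0.092084 rad; initial bearing θ = 4.272042 rad.
sin φ₂ = sin φ₁ cos δ + cos φ₁ sin δ cos θ = (0.091953)(-0.163313) + (0.995763)(0.986574)(-0.426253) = -0.433766
φ₂ = asin(-0.433766) = -0.448668 rad = -25.707°.
For the longitude increment, Δλ = atan2( sin θ sin δ cos φ₁, cos δ − sin φ₁ sin φ₂ ) = atan2(-0.888678, -0.123426) = -97.907°.
λ₂ = -49.049° + -97.907° = -146.956°.
The forward bearing on arrival equals the back-azimuth from the destination plus 180°.
Back-azimuth from P₂ (-25.71°, -146.96°) to P₁ (5.28°, -49.05°), with Δλ' = λ₁ − λ₂ = 97.91°: atan2( sin Δλ' cos φ₁ , cos φ₂ sin φ₁ − sin φ₂ cos φ₁ cos Δλ' ) = 88.64°.
Final bearing = (88.64° + 180°) mod 360° = 268.64°.

final bearing 268.64°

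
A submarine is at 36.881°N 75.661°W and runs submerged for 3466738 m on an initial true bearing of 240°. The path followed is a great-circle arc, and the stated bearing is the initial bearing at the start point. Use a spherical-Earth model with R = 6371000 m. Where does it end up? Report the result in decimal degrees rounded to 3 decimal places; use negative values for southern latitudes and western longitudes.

Central angle δ = d/R = 0.544143 rad.
Converting: φ₁ = 0.643695 rad, θ = 4.188790 rad.
Applying the spherical law of cosines for sides, sin φ₂ = sin φ₁ cos δ + cos φ₁ sin δ cos θ = 0.306431, so φ₂ = 17.844°.
Δλ = atan2( sin θ sin δ cos φ₁ , cos δ − sin φ₁ sin φ₂ ) = atan2(-0.358611, 0.671665) = -0.490409 rad = -28.098°.
Hence λ₂ = -75.661° + -28.098° = -103.759°.

latitude 17.844°, longitude -103.759°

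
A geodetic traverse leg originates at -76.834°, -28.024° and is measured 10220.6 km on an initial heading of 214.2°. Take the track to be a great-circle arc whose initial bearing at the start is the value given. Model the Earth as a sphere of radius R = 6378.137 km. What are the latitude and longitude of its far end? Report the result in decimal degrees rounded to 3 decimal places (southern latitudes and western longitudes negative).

Central angle δ = d/R = 1.602443 rad.
Start latitude φ₁ = -1.341006 rad; initial bearing θ = 3.738495 rad.
Applying the spherical law of cosines for sides, sin φ₂ = sin φ₁ cos δ + cos φ₁ sin δ cos θ = -0.157483, so φ₂ = -9.061°.
For the longitude increment, Δλ = atan2( sin θ sin δ cos φ₁, cos δ − sin φ₁ sin φ₂ ) = atan2(-0.127963, -0.184985) = -145.326°.
Hence λ₂ = -28.024° + -145.326° = -173.350°.

latitude -9.061°, longitude -173.350°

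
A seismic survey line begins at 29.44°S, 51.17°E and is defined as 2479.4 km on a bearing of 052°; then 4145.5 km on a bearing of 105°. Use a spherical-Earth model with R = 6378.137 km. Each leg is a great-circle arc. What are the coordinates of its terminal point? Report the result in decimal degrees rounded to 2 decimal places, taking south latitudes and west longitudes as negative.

latitude -20.60°, longitude 107.79°

Apply the spherical direct solution leg by leg, carrying full precision between legs.
Leg 1: from (-29.44°, 51.17°), δ = 2479.4/6378.137 = 0.388734 rad, θ = 52° → φ = -14.57°, λ = 69.14°.
Leg 2: from (-14.57°, 69.14°), δ = 4145.5/6378.137 = 0.649955 rad, θ = 105° → φ = -20.60°, λ = 107.79°.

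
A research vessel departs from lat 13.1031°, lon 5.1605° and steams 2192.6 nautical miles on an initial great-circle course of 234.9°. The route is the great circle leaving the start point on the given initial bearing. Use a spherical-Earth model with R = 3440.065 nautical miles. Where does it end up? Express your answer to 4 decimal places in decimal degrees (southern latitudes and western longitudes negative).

Central angle δ = d/R = 0.637372 rad.
With φ₁ = 13.1031° = 0.228692 rad and θ = 234.9° = 4.099778 rad:
Applying the spherical law of cosines for sides, sin φ₂ = sin φ₁ cos δ + cos φ₁ sin δ cos θ = -0.151075, so φ₂ = -8.6892°.
Δλ = atan2( sin θ sin δ cos φ₁ , cos δ − sin φ₁ sin φ₂ ) = atan2(-0.474193, 0.837912) = -0.514985 rad = -29.5065°.
Hence λ₂ = 5.1605° + -29.5065° = -24.3460°.

latitude -8.6892°, longitude -24.3460°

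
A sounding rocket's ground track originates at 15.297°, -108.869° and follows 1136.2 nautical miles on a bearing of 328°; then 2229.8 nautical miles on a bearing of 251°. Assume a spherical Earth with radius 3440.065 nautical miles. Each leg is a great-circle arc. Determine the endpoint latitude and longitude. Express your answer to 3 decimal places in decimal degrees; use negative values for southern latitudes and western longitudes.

latitude 14.000°, longitude -156.472°

Apply the spherical direct solution leg by leg, carrying full precision between legs.
Leg 1: from (15.297°, -108.869°), δ = 1136.2/3440.065 = 0.330284 rad, θ = 328° → φ = 30.988°, λ = -120.433°.
Leg 2: from (30.988°, -120.433°), δ = 2229.8/3440.065 = 0.648185 rad, θ = 251° → φ = 14.000°, λ = -156.472°.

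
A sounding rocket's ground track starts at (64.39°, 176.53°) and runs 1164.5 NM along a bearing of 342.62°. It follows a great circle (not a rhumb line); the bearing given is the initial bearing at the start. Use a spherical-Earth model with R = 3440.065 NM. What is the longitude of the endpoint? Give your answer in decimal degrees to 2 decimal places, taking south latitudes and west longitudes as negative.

longitude 137.40°

The arc subtends δ = 1164.5/3440.065 = 0.338511 rad at the centre.
Converting: φ₁ = 1.123818 rad, θ = 5.979847 rad.
Applying the spherical law of cosines for sides, sin φ₂ = sin φ₁ cos δ + cos φ₁ sin δ cos θ = 0.987570, so φ₂ = 80.96°.
Δλ = atan2( sin θ sin δ cos φ₁ , cos δ − sin φ₁ sin φ₂ ) = atan2(-0.042877, 0.052702) = -0.682958 rad = -39.13°.
λ₂ = λ₁ + Δλ = 137.40°.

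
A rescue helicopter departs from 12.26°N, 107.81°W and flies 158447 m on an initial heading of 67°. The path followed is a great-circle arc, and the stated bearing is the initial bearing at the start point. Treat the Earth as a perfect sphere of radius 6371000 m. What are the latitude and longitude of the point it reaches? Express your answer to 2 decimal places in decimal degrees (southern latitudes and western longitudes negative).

latitude 12.81°, longitude -106.46°

δ = 158447/6371000 = 0.024870 rad (1.4249°).
Converting: φ₁ = 0.213977 rad, θ = 1.169371 rad.
sin φ₂ = sin φ₁ cos δ + cos φ₁ sin δ cos θ = (0.212348)(0.999691) + (0.977194)(0.024867)(0.390731) = 0.221777
φ₂ = asin(0.221777) = 0.223637 rad = 12.81°.
Then Δλ = atan2(0.022369, 0.952597) = 0.023477 rad, from sin θ sin δ cos φ₁ over cos δ − sin φ₁ sin φ₂.
λ₂ = -107.81° + 1.35° = -106.46°.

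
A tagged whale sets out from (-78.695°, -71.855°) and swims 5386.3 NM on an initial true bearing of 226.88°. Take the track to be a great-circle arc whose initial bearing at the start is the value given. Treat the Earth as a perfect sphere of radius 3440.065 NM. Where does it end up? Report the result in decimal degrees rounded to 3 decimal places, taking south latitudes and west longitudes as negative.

latitude -7.986°, longitude 155.627°

δ = 5386.3/3440.065 = 1.565755 rad (89.7112°).
With φ₁ = -78.695° = -1.373487 rad and θ = 226.88° = 3.959803 rad:
Applying the spherical law of cosines for sides, sin φ₂ = sin φ₁ cos δ + cos φ₁ sin δ cos θ = -0.138935, so φ₂ = -7.986°.
Δλ = atan2( sin θ sin δ cos φ₁ , cos δ − sin φ₁ sin φ₂ ) = atan2(-0.143086, -0.131198) = -2.312879 rad = -132.518°.
λ₂ = -71.855° + -132.518° = -204.373°, normalized to (−180°, 180°] → 155.627°.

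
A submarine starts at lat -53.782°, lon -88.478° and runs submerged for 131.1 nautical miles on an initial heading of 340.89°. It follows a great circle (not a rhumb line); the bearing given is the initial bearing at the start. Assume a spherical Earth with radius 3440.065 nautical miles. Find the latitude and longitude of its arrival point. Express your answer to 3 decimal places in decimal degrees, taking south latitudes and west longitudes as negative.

δ = 131.1/3440.065 = 0.038110 rad (2.1835°).
Converting: φ₁ = -0.938673 rad, θ = 5.949653 rad.
Destination latitude: φ₂ = arcsin( sin φ₁ cos δ + cos φ₁ sin δ cos θ ) = arcsin(-0.784917) = -51.713°.
For the longitude increment, Δλ = atan2( sin θ sin δ cos φ₁, cos δ − sin φ₁ sin φ₂ ) = atan2(-0.007370, 0.366022) = -1.154°.
λ₂ = λ₁ + Δλ = -89.632°.

latitude -51.713°, longitude -89.632°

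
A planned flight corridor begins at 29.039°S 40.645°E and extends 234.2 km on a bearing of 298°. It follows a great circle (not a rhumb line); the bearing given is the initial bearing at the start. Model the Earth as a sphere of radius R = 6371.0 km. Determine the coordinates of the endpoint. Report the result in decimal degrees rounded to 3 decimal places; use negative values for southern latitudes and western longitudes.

Angular distance δ = d/R = 234.2 / 6371 = 0.036760 rad.
With φ₁ = -29.039° = -0.506826 rad and θ = 298° = 5.201081 rad:
Applying the spherical law of cosines for sides, sin φ₂ = sin φ₁ cos δ + cos φ₁ sin δ cos θ = -0.469992, so φ₂ = -28.034°.
Δλ = atan2( sin θ sin δ cos φ₁ , cos δ − sin φ₁ sin φ₂ ) = atan2(-0.028371, 0.771188) = -0.036772 rad = -2.107°.
Hence λ₂ = 40.645° + -2.107° = 38.538°.

latitude -28.034°, longitude 38.538°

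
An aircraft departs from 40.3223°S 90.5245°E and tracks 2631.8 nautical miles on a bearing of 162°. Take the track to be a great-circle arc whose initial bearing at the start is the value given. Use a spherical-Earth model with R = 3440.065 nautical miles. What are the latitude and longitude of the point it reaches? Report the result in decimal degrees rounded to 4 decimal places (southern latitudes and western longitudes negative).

The arc subtends δ = 2631.8/3440.065 = 0.765044 rad at the centre.
Start latitude φ₁ = -0.703757 rad; initial bearing θ = 2.827433 rad.
Applying the spherical law of cosines for sides, sin φ₂ = sin φ₁ cos δ + cos φ₁ sin δ cos θ = -0.968960, so φ₂ = -75.6870°.
Δλ = atan2( sin θ sin δ cos φ₁ , cos δ − sin φ₁ sin φ₂ ) = atan2(0.163169, 0.094351) = 1.046528 rad = 59.9616°.
Hence λ₂ = 90.5245° + 59.9616° = 150.4861°.

latitude -75.6870°, longitude 150.4861°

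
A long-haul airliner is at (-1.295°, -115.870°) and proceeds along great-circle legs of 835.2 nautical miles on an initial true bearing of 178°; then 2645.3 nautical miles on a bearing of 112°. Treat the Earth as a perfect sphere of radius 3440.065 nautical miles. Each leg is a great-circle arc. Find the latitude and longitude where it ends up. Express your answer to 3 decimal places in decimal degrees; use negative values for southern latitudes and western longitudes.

latitude -26.089°, longitude -69.490°

Apply the spherical direct solution leg by leg, carrying full precision between legs.
Leg 1: from (-1.295°, -115.870°), δ = 835.2/3440.065 = 0.242786 rad, θ = 178° → φ = -15.197°, λ = -115.372°.
Leg 2: from (-15.197°, -115.372°), δ = 2645.3/3440.065 = 0.768968 rad, θ = 112° → φ = -26.089°, λ = -69.490°.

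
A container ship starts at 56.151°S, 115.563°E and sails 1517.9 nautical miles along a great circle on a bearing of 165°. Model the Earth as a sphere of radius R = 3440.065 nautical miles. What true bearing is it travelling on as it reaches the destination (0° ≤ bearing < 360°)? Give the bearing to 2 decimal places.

δ = 1517.9/3440.065 = 0.441242 rad (25.2813°).
Converting: φ₁ = -0.980020 rad, θ = 2.879793 rad.
Applying the spherical law of cosines for sides, sin φ₂ = sin φ₁ cos δ + cos φ₁ sin δ cos θ = -0.980735, so φ₂ = -78.735°.
Δλ = atan2( sin θ sin δ cos φ₁ , cos δ − sin φ₁ sin φ₂ ) = atan2(0.061567, 0.089713) = 0.601447 rad = 34.460°.
Hence λ₂ = 115.563° + 34.460° = 150.023°.
The forward bearing on arrival equals the back-azimuth from the destination plus 180°.
Back-azimuth from P₂ (-78.74°, 150.02°) to P₁ (-56.15°, 115.56°), with Δλ' = λ₁ − λ₂ = -34.46°: atan2( sin Δλ' cos φ₁ , cos φ₂ sin φ₁ − sin φ₂ cos φ₁ cos Δλ' ) = 312.44°.
Final bearing = (312.44° + 180°) mod 360° = 132.44°.

final bearing 132.44°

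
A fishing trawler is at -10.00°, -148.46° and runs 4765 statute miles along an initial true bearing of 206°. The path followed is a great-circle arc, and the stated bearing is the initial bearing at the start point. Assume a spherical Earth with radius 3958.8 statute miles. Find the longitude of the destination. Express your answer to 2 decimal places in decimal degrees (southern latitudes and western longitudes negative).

δ = 4765/3958.8 = 1.203648 rad (68.9639°).
With φ₁ = -10.00° = -0.174533 rad and θ = 206° = 3.595378 rad:
Destination latitude: φ₂ = arcsin( sin φ₁ cos δ + cos φ₁ sin δ cos θ ) = arcsin(-0.888481) = -62.68°.
For the longitude increment, Δλ = atan2( sin θ sin δ cos φ₁, cos δ − sin φ₁ sin φ₂ ) = atan2(-0.402940, 0.204673) = -63.07°.
λ₂ = -148.46° + -63.07° = -211.53°, normalized to (−180°, 180°] → 148.47°.

longitude 148.47°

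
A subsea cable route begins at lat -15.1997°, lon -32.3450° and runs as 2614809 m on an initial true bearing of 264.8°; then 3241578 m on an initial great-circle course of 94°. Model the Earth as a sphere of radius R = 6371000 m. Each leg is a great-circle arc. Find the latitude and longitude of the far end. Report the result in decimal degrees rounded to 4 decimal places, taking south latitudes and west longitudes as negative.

Apply the spherical direct solution leg by leg, carrying full precision between legs.
Leg 1: from (-15.1997°, -32.3450°), δ = 2614809/6371000 = 0.410424 rad, θ = 264.8° → φ = -15.9803°, λ = -56.7591°.
Leg 2: from (-15.9803°, -56.7591°), δ = 3241578/6371000 = 0.508802 rad, θ = 94° → φ = -15.8489°, λ = -26.4179°.

latitude -15.8489°, longitude -26.4179°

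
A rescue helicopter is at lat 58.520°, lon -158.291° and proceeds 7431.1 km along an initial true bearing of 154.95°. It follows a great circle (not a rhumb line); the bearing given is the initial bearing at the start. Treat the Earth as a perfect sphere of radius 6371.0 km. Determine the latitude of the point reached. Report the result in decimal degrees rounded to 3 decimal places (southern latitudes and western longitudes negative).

latitude -5.702°

The arc subtends δ = 7431.1/6371 = 1.166395 rad at the centre.
Converting: φ₁ = 1.021367 rad, θ = 2.704388 rad.
Applying the spherical law of cosines for sides, sin φ₂ = sin φ₁ cos δ + cos φ₁ sin δ cos θ = -0.099363, so φ₂ = -5.702°.
Then Δλ = atan2(0.203270, 0.478208) = 0.401926 rad, from sin θ sin δ cos φ₁ over cos δ − sin φ₁ sin φ₂.
Hence λ₂ = -158.291° + 23.029° = -135.262°.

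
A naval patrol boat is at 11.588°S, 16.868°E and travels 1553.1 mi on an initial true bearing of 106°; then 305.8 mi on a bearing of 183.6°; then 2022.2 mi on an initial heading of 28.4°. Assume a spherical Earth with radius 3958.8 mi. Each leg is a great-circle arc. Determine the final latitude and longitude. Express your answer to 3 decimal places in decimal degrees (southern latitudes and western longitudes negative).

Apply the spherical direct solution leg by leg, carrying full precision between legs.
Leg 1: from (-11.588°, 16.868°), δ = 1553.1/3958.8 = 0.392316 rad, θ = 106° → φ = -16.789°, λ = 39.442°.
Leg 2: from (-16.789°, 39.442°), δ = 305.8/3958.8 = 0.077246 rad, θ = 183.6° → φ = -21.206°, λ = 39.145°.
Leg 3: from (-21.206°, 39.145°), δ = 2022.2/3958.8 = 0.510811 rad, θ = 28.4° → φ = 4.898°, λ = 52.641°.

latitude 4.898°, longitude 52.641°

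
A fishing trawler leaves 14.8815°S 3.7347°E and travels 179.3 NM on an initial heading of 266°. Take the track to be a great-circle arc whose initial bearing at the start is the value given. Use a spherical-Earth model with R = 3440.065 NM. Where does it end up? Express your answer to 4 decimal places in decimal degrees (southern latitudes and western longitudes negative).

latitude -15.0691°, longitude 0.6495°

The arc subtends δ = 179.3/3440.065 = 0.052121 rad at the centre.
Converting: φ₁ = -0.259731 rad, θ = 4.642576 rad.
Destination latitude: φ₂ = arcsin( sin φ₁ cos δ + cos φ₁ sin δ cos θ ) = arcsin(-0.259984) = -15.0691°.
Then Δλ = atan2(-0.050227, 0.931873) = -0.053847 rad, from sin θ sin δ cos φ₁ over cos δ − sin φ₁ sin φ₂.
λ₂ = λ₁ + Δλ = 0.6495°.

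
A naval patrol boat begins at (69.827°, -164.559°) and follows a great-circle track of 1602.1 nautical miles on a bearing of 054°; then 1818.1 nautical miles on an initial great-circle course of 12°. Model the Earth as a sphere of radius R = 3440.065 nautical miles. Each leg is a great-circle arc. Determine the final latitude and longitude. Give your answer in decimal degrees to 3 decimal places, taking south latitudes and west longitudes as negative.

Apply the spherical direct solution leg by leg, carrying full precision between legs.
Leg 1: from (69.827°, -164.559°), δ = 1602.1/3440.065 = 0.465718 rad, θ = 54° → φ = 68.390°, λ = -83.993°.
Leg 2: from (68.390°, -83.993°), δ = 1818.1/3440.065 = 0.528507 rad, θ = 12° → φ = 79.902°, λ = 59.282°.

latitude 79.902°, longitude 59.282°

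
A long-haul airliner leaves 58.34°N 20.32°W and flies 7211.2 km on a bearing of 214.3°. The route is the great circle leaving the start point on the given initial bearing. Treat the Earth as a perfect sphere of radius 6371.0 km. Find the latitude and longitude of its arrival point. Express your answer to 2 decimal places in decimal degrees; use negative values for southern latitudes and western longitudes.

latitude -1.76°, longitude -51.01°

Central angle δ = d/R = 1.131879 rad.
Converting: φ₁ = 1.018225 rad, θ = 3.740241 rad.
Applying the spherical law of cosines for sides, sin φ₂ = sin φ₁ cos δ + cos φ₁ sin δ cos θ = -0.030784, so φ₂ = -1.76°.
Then Δλ = atan2(-0.267746, 0.451163) = -0.535595 rad, from sin θ sin δ cos φ₁ over cos δ − sin φ₁ sin φ₂.
λ₂ = λ₁ + Δλ = -51.01°.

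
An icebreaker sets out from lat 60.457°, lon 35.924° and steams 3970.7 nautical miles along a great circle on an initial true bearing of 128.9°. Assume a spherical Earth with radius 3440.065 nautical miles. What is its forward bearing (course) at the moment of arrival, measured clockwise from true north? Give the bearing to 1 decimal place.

Central angle δ = d/R = 1.154251 rad.
Start latitude φ₁ = 1.055174 rad; initial bearing θ = 2.249729 rad.
Destination latitude: φ₂ = arcsin( sin φ₁ cos δ + cos φ₁ sin δ cos θ ) = arcsin(0.068841) = 3.947°.
Δλ = atan2( sin θ sin δ cos φ₁ , cos δ − sin φ₁ sin φ₂ ) = atan2(0.350921, 0.344712) = 0.794324 rad = 45.511°.
Hence λ₂ = 35.924° + 45.511° = 81.435°.
The forward bearing on arrival equals the back-azimuth from the destination plus 180°.
Back-azimuth from P₂ (3.9°, 81.4°) to P₁ (60.5°, 35.9°), with Δλ' = λ₁ − λ₂ = -45.5°: atan2( sin Δλ' cos φ₁ , cos φ₂ sin φ₁ − sin φ₂ cos φ₁ cos Δλ' ) = 337.4°.
Final bearing = (337.4° + 180°) mod 360° = 157.4°.

final bearing 157.4°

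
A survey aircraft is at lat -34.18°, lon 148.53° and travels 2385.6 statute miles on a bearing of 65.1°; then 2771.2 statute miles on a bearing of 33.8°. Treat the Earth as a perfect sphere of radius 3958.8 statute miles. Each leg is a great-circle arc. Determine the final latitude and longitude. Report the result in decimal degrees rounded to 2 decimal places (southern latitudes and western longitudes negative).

latitude 18.25°, longitude -157.08°

Apply the spherical direct solution leg by leg, carrying full precision between legs.
Leg 1: from (-34.18°, 148.53°), δ = 2385.6/3958.8 = 0.602607 rad, θ = 65.1° → φ = -15.39°, λ = -179.25°.
Leg 2: from (-15.39°, -179.25°), δ = 2771.2/3958.8 = 0.700010 rad, θ = 33.8° → φ = 18.25°, λ = -157.08°.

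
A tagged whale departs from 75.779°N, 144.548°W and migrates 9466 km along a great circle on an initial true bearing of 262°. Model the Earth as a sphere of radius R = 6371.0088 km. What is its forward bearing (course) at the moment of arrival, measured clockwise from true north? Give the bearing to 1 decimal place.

final bearing 194.1°

Central angle δ = d/R = 1.485793 rad.
Start latitude φ₁ = 1.322593 rad; initial bearing θ = 4.572763 rad.
Destination latitude: φ₂ = arcsin( sin φ₁ cos δ + cos φ₁ sin δ cos θ ) = arcsin(0.048233) = 2.765°.
Then Δλ = atan2(-0.242394, 0.038146) = -1.414704 rad, from sin θ sin δ cos φ₁ over cos δ − sin φ₁ sin φ₂.
λ₂ = -144.548° + -81.057° = -225.605°, normalized to (−180°, 180°] → 134.395°.
The forward bearing on arrival equals the back-azimuth from the destination plus 180°.
Back-azimuth from P₂ (2.8°, 134.4°) to P₁ (75.8°, -144.5°), with Δλ' = λ₁ − λ₂ = -278.9°: atan2( sin Δλ' cos φ₁ , cos φ₂ sin φ₁ − sin φ₂ cos φ₁ cos Δλ' ) = 14.1°.
Final bearing = (14.1° + 180°) mod 360° = 194.1°.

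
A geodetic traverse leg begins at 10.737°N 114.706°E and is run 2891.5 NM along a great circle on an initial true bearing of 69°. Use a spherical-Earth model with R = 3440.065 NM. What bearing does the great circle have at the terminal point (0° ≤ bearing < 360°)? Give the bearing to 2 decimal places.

Central angle δ = d/R = 0.840536 rad.
Start latitude φ₁ = 0.187396 rad; initial bearing θ = 1.204277 rad.
Destination latitude: φ₂ = arcsin( sin φ₁ cos δ + cos φ₁ sin δ cos θ ) = arcsin(0.386585) = 22.742°.
Then Δλ = atan2(0.683342, 0.595042) = 0.854360 rad, from sin θ sin δ cos φ₁ over cos δ − sin φ₁ sin φ₂.
λ₂ = λ₁ + Δλ = 163.657°.
The forward bearing on arrival equals the back-azimuth from the destination plus 180°.
Back-azimuth from P₂ (22.74°, 163.66°) to P₁ (10.74°, 114.71°), with Δλ' = λ₁ − λ₂ = -48.95°: atan2( sin Δλ' cos φ₁ , cos φ₂ sin φ₁ − sin φ₂ cos φ₁ cos Δλ' ) = 264.02°.
Final bearing = (264.02° + 180°) mod 360° = 84.02°.

final bearing 84.02°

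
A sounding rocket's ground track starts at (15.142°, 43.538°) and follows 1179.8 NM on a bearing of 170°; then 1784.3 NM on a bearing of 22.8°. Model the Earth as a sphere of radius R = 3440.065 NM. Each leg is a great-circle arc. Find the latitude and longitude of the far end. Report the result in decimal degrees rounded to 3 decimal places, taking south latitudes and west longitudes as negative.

latitude 23.065°, longitude 58.947°

Apply the spherical direct solution leg by leg, carrying full precision between legs.
Leg 1: from (15.142°, 43.538°), δ = 1179.8/3440.065 = 0.342959 rad, θ = 170° → φ = -4.225°, λ = 46.895°.
Leg 2: from (-4.225°, 46.895°), δ = 1784.3/3440.065 = 0.518682 rad, θ = 22.8° → φ = 23.065°, λ = 58.947°.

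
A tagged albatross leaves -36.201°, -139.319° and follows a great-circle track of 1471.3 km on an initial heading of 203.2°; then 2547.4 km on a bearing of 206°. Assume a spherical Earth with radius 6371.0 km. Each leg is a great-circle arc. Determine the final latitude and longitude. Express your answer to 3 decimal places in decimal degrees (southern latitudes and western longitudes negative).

Apply the spherical direct solution leg by leg, carrying full precision between legs.
Leg 1: from (-36.201°, -139.319°), δ = 1471.3/6371 = 0.230937 rad, θ = 203.2° → φ = -48.134°, λ = -147.084°.
Leg 2: from (-48.134°, -147.084°), δ = 2547.4/6371 = 0.399843 rad, θ = 206° → φ = -66.849°, λ = -172.808°.

latitude -66.849°, longitude -172.808°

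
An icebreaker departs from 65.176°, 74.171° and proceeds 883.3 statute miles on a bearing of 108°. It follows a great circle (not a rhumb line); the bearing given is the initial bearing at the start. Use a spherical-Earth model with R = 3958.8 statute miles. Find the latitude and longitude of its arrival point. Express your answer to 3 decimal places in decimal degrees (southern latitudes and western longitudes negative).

δ = 883.3/3958.8 = 0.223123 rad (12.7840°).
Start latitude φ₁ = 1.137536 rad; initial bearing θ = 1.884956 rad.
sin φ₂ = sin φ₁ cos δ + cos φ₁ sin δ cos θ = (0.907602)(0.975211) + (0.419832)(0.221276)(-0.309017) = 0.856396
φ₂ = asin(0.856396) = 1.028248 rad = 58.914°.
For the longitude increment, Δλ = atan2( sin θ sin δ cos φ₁, cos δ − sin φ₁ sin φ₂ ) = atan2(0.088352, 0.197945) = 24.053°.
λ₂ = 74.171° + 24.053° = 98.224°.

latitude 58.914°, longitude 98.224°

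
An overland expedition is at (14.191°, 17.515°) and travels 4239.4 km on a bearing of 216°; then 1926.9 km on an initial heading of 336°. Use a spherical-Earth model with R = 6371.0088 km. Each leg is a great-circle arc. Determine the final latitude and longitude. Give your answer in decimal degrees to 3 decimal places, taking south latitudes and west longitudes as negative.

Apply the spherical direct solution leg by leg, carrying full precision between legs.
Leg 1: from (14.191°, 17.515°), δ = 4239.4/6371.0088 = 0.665421 rad, θ = 216° → φ = -16.941°, λ = -4.779°.
Leg 2: from (-16.941°, -4.779°), δ = 1926.9/6371.0088 = 0.302448 rad, θ = 336° → φ = -1.023°, λ = -11.738°.

latitude -1.023°, longitude -11.738°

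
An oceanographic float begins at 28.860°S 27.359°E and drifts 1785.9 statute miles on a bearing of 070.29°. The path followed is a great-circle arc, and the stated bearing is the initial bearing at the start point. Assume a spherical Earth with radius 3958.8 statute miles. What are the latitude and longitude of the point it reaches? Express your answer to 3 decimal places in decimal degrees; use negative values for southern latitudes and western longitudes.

Central angle δ = d/R = 0.451122 rad.
Start latitude φ₁ = -0.503702 rad; initial bearing θ = 1.226792 rad.
Destination latitude: φ₂ = arcsin( sin φ₁ cos δ + cos φ₁ sin δ cos θ ) = arcsin(-0.305609) = -17.795°.
For the longitude increment, Δλ = atan2( sin θ sin δ cos φ₁, cos δ − sin φ₁ sin φ₂ ) = atan2(0.359457, 0.752450) = 25.535°.
λ₂ = λ₁ + Δλ = 52.894°.

latitude -17.795°, longitude 52.894°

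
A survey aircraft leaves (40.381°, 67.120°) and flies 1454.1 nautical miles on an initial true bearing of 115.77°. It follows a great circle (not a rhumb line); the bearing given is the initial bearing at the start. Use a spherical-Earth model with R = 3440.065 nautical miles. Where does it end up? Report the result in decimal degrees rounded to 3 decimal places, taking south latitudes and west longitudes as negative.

δ = 1454.1/3440.065 = 0.422696 rad (24.2187°).
With φ₁ = 40.381° = 0.704781 rad and θ = 115.77° = 2.020568 rad:
Applying the spherical law of cosines for sides, sin φ₂ = sin φ₁ cos δ + cos φ₁ sin δ cos θ = 0.454990, so φ₂ = 27.064°.
Then Δλ = atan2(0.281409, 0.617214) = 0.427778 rad, from sin θ sin δ cos φ₁ over cos δ − sin φ₁ sin φ₂.
Hence λ₂ = 67.120° + 24.510° = 91.630°.

latitude 27.064°, longitude 91.630°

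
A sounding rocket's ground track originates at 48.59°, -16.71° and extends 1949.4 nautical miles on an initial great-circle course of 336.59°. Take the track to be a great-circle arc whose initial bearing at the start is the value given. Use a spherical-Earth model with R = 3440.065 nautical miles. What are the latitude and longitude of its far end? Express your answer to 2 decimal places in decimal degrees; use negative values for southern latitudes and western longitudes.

Central angle δ = d/R = 0.566675 rad.
Start latitude φ₁ = 0.848055 rad; initial bearing θ = 5.874604 rad.
Applying the spherical law of cosines for sides, sin φ₂ = sin φ₁ cos δ + cos φ₁ sin δ cos θ = 0.958618, so φ₂ = 73.46°.
Then Δλ = atan2(-0.141077, 0.124731) = -0.846816 rad, from sin θ sin δ cos φ₁ over cos δ − sin φ₁ sin φ₂.
Hence λ₂ = -16.71° + -48.52° = -65.23°.

latitude 73.46°, longitude -65.23°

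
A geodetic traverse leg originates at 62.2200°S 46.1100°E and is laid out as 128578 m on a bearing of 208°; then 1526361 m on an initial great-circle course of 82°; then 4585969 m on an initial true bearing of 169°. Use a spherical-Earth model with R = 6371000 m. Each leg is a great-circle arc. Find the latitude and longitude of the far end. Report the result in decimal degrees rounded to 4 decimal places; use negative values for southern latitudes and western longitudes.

Apply the spherical direct solution leg by leg, carrying full precision between legs.
Leg 1: from (-62.2200°, 46.1100°), δ = 128578/6371000 = 0.020182 rad, θ = 208° → φ = -63.2359°, λ = 44.9045°.
Leg 2: from (-63.2359°, 44.9045°), δ = 1526361/6371000 = 0.239580 rad, θ = 82° → φ = -58.4840°, λ = 71.6179°.
Leg 3: from (-58.4840°, 71.6179°), δ = 4585969/6371000 = 0.719819 rad, θ = 169° → φ = -78.3200°, λ = -146.7973°.

latitude -78.3200°, longitude -146.7973°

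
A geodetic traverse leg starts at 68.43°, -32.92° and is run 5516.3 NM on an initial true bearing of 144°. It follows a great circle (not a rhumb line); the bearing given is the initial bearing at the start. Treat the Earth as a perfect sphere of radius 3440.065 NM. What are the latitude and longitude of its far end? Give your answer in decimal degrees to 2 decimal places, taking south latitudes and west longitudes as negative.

δ = 5516.3/3440.065 = 1.603545 rad (91.8764°).
Converting: φ₁ = 1.194329 rad, θ = 2.513274 rad.
Applying the spherical law of cosines for sides, sin φ₂ = sin φ₁ cos δ + cos φ₁ sin δ cos θ = -0.327716, so φ₂ = -19.13°.
Δλ = atan2( sin θ sin δ cos φ₁ , cos δ − sin φ₁ sin φ₂ ) = atan2(0.215976, 0.272022) = 0.671050 rad = 38.45°.
λ₂ = -32.92° + 38.45° = 5.53°.

latitude -19.13°, longitude 5.53°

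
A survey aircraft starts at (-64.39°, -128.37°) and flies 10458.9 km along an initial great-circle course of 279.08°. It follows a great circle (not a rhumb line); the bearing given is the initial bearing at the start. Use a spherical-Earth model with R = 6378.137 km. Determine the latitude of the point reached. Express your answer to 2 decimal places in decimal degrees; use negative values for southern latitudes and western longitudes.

latitude 7.48°

δ = 10458.9/6378.137 = 1.639805 rad (93.9539°).
Start latitude φ₁ = -1.123818 rad; initial bearing θ = 4.870865 rad.
sin φ₂ = sin φ₁ cos δ + cos φ₁ sin δ cos θ = (-0.901757)(-0.068954) + (0.432243)(0.997620)(0.157813) = 0.130231
φ₂ = asin(0.130231) = 0.130602 rad = 7.48°.
Then Δλ = atan2(-0.425811, 0.048483) = -1.457424 rad, from sin θ sin δ cos φ₁ over cos δ − sin φ₁ sin φ₂.
λ₂ = -128.37° + -83.50° = -211.87°, normalized to (−180°, 180°] → 148.13°.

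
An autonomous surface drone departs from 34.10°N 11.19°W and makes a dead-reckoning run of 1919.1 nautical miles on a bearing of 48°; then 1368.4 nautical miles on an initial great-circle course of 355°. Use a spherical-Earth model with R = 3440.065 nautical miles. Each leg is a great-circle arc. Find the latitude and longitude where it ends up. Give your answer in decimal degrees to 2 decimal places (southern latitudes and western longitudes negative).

latitude 72.87°, longitude 20.21°

Apply the spherical direct solution leg by leg, carrying full precision between legs.
Leg 1: from (34.10°, -11.19°), δ = 1919.1/3440.065 = 0.557867 rad, θ = 48° → φ = 50.26°, λ = 26.79°.
Leg 2: from (50.26°, 26.79°), δ = 1368.4/3440.065 = 0.397783 rad, θ = 355° → φ = 72.87°, λ = 20.21°.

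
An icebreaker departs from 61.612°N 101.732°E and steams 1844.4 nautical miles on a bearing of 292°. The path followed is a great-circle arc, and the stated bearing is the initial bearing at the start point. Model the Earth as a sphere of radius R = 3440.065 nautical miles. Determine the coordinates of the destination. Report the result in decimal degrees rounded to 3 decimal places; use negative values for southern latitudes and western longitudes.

Central angle δ = d/R = 0.536153 rad.
Converting: φ₁ = 1.075332 rad, θ = 5.096361 rad.
sin φ₂ = sin φ₁ cos δ + cos φ₁ sin δ cos θ = (0.879748)(0.859680) + (0.475440)(0.510832)(0.374607) = 0.847283
φ₂ = asin(0.847283) = 1.010849 rad = 57.917°.
Then Δλ = atan2(-0.225185, 0.114285) = -1.101155 rad, from sin θ sin δ cos φ₁ over cos δ − sin φ₁ sin φ₂.
Hence λ₂ = 101.732° + -63.092° = 38.640°.

latitude 57.917°, longitude 38.640°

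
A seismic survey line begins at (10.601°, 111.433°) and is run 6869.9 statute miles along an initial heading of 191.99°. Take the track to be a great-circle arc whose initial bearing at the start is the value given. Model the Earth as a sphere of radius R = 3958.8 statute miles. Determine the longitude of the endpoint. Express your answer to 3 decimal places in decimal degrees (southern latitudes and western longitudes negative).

The arc subtends δ = 6869.9/3958.8 = 1.735349 rad at the centre.
Converting: φ₁ = 0.185022 rad, θ = 3.350858 rad.
sin φ₂ = sin φ₁ cos δ + cos φ₁ sin δ cos θ = (0.183969)(-0.163811) + (0.982932)(0.986492)(-0.978184) = -0.978636
φ₂ = asin(-0.978636) = -1.363721 rad = -78.135°.
For the longitude increment, Δλ = atan2( sin θ sin δ cos φ₁, cos δ − sin φ₁ sin φ₂ ) = atan2(-0.201437, 0.016227) = -85.394°.
λ₂ = λ₁ + Δλ = 26.039°.

longitude 26.039°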